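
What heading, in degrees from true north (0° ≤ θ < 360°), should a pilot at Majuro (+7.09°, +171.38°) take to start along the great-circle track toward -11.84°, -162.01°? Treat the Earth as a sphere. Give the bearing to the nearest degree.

125°

Δλ = -162.01 − 171.38 = -333.39°; wrapped into (−180°, 180°]: 26.61°.
θ = atan2( sin Δλ · cos φ₂ , cos φ₁ · sin φ₂ − sin φ₁ · cos φ₂ · cos Δλ )
  = atan2(0.43839, -0.31162) = 125.406° → normalised to [0°, 360°): 125.406°.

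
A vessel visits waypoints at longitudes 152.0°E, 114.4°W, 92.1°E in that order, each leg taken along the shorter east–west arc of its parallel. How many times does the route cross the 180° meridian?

Leg 1: +152.0° → -114.4°, shortest Δλ = 93.6° (east) — crosses 180°.
Leg 2: -114.4° → +92.1°, shortest Δλ = -153.5° (west) — crosses 180°.
Total crossings: 2.

2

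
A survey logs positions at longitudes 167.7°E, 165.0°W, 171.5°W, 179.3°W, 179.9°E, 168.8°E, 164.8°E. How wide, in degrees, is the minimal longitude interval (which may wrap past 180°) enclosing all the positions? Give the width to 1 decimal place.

Sort the longitudes: -179.3°, -171.5°, -165.0°, +164.8°, +167.7°, +168.8°, +179.9°.
Eastward gaps between consecutive values (wrapping around): 7.8°, 6.5°, 329.8°, 2.9°, 1.1°, 11.1°, 0.8°.
Largest gap = 329.8° ⇒ minimal covering band is its complement: 360° − 329.8° = 30.2°.
Band runs from +164.8° eastward to -165.0°, crossing the antimeridian.

30.2°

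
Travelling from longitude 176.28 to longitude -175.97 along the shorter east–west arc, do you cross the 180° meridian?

Yes

Naïve |-175.97 − 176.28| = 352.25° > 180°, so the shorter arc goes the other way round — across 180°.
Signed shortest Δλ = ((-175.97 − 176.28 + 180) mod 360) − 180 = 7.75°.
Going east by 7.75° from +176.28° passes through 180° before reaching -175.97°.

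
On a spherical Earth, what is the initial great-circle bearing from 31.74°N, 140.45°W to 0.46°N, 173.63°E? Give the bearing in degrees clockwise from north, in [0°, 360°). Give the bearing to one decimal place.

243.4°

Δλ = 173.63 − -140.45 = 314.08°; wrapped into (−180°, 180°]: -45.92°.
θ = atan2( sin Δλ · cos φ₂ , cos φ₁ · sin φ₂ − sin φ₁ · cos φ₂ · cos Δλ )
  = atan2(-0.71835, -0.35912) = -116.562° → normalised to [0°, 360°): 243.438°.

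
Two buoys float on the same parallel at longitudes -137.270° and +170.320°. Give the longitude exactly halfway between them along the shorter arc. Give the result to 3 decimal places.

-163.475°

Signed shortest Δλ from -137.270° to +170.320° is -52.410°.
Midpoint longitude = -137.270° + (-52.410°)/2 = -137.270° − 26.205° = -163.475°.
(The naïve average (-137.270 + +170.320)/2 = 16.525° is on the wrong side of the globe.)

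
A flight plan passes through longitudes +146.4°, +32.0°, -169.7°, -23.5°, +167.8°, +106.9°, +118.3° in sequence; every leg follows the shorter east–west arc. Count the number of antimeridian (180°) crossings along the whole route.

2

Leg 1: +146.4° → +32.0°, shortest Δλ = -114.4° (west) — does not cross 180°.
Leg 2: +32.0° → -169.7°, shortest Δλ = 158.3° (east) — crosses 180°.
Leg 3: -169.7° → -23.5°, shortest Δλ = 146.2° (east) — does not cross 180°.
Leg 4: -23.5° → +167.8°, shortest Δλ = -168.7° (west) — crosses 180°.
Leg 5: +167.8° → +106.9°, shortest Δλ = -60.9° (west) — does not cross 180°.
Leg 6: +106.9° → +118.3°, shortest Δλ = 11.4° (east) — does not cross 180°.
Total crossings: 2.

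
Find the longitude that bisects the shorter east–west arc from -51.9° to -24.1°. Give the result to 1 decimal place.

Signed shortest Δλ from -51.9° to -24.1° is +27.8°.
Midpoint longitude = -51.9° + (+27.8°)/2 = -51.9° + 13.9° = -38.0°.

-38.0°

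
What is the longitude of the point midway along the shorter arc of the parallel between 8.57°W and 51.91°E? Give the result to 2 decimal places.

Signed shortest Δλ from -8.57° to +51.91° is +60.48°.
Midpoint longitude = -8.57° + (+60.48°)/2 = -8.57° + 30.24° = +21.67°.

21.67°E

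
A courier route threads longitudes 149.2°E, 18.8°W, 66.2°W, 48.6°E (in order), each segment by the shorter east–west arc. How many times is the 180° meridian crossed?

Leg 1: +149.2° → -18.8°, shortest Δλ = -168.0° (west) — does not cross 180°.
Leg 2: -18.8° → -66.2°, shortest Δλ = -47.4° (west) — does not cross 180°.
Leg 3: -66.2° → +48.6°, shortest Δλ = 114.8° (east) — does not cross 180°.
Total crossings: 0.

0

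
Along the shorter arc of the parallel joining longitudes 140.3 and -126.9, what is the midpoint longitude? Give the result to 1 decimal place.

-173.3°

Signed shortest Δλ from +140.3° to -126.9° is +92.8°.
Midpoint longitude = +140.3° + (+92.8°)/2 = +140.3° + 46.4° = +186.7°.
Normalise into (−180°, 180°]: -173.3°.
(The naïve average (+140.3 + -126.9)/2 = 6.7° is on the wrong side of the globe.)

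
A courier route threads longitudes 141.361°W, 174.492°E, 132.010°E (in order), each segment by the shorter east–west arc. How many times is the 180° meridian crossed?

Leg 1: -141.361° → +174.492°, shortest Δλ = -44.147° (west) — crosses 180°.
Leg 2: +174.492° → +132.010°, shortest Δλ = -42.482° (west) — does not cross 180°.
Total crossings: 1.

1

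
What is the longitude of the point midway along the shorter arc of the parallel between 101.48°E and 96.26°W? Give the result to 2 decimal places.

177.39°W

Signed shortest Δλ from +101.48° to -96.26° is +162.26°.
Midpoint longitude = +101.48° + (+162.26°)/2 = +101.48° + 81.13° = +182.61°.
Normalise into (−180°, 180°]: -177.39°.
(The naïve average (+101.48 + -96.26)/2 = 2.61° is on the wrong side of the globe.)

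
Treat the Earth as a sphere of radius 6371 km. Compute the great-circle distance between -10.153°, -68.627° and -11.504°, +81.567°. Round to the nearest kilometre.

Δλ = 81.567 − -68.627 = 150.194°.
Δφ = -11.504 − -10.153 = -1.351°.
a = sin²(Δφ/2) + cos φ₁ · cos φ₂ · sin²(Δλ/2) = 0.900905.
c = 2·atan2(√a, √(1−a)) = 2.50112 rad → d = 6371·c ≈ 15934.61 km.

15935 km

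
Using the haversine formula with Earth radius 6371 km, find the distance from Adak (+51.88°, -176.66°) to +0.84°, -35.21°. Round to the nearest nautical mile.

Δλ = -35.21 − -176.66 = 141.45°.
Δφ = 0.84 − 51.88 = -51.04°.
a = sin²(Δφ/2) + cos φ₁ · cos φ₂ · sin²(Δλ/2) = 0.735596.
c = 2·atan2(√a, √(1−a)) = 2.06144 rad → d = 6371·c ≈ 13133.42 km ≈ 7091.48 nmi.

7091 nmi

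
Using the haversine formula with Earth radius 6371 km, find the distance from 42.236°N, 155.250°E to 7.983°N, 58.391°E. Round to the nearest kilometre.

9971 km

Δλ = 58.391 − 155.250 = -96.859°.
Δφ = 7.983 − 42.236 = -34.253°.
a = sin²(Δφ/2) + cos φ₁ · cos φ₂ · sin²(Δλ/2) = 0.497106.
c = 2·atan2(√a, √(1−a)) = 1.56501 rad → d = 6371·c ≈ 9970.67 km.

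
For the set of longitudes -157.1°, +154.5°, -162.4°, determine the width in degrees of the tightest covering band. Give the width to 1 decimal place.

48.4°

Sort the longitudes: -162.4°, -157.1°, +154.5°.
Eastward gaps between consecutive values (wrapping around): 5.3°, 311.6°, 43.1°.
Largest gap = 311.6° ⇒ minimal covering band is its complement: 360° − 311.6° = 48.4°.
Band runs from +154.5° eastward to -157.1°, crossing the antimeridian.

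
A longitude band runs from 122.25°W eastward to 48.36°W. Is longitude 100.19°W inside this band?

Band width going east from -122.25° to -48.36°: ((-48.36 − -122.25) mod 360) = 73.89°.
Offset of -100.19° east of the west edge: ((-100.19 − -122.25) mod 360) = 22.06°.
22.06° ≤ 73.89° ⇒ inside.

Yes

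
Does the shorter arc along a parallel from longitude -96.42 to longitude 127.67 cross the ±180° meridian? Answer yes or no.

Naïve |127.67 − -96.42| = 224.09° > 180°, so the shorter arc goes the other way round — across 180°.
Signed shortest Δλ = ((127.67 − -96.42 + 180) mod 360) − 180 = -135.91°.
Going west by 135.91° from -96.42° passes through 180° before reaching +127.67°.

Yes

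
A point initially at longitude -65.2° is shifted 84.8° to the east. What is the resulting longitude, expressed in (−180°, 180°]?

Start at -65.2°; shift +84.8° → +19.6°.
+19.6° already lies in (−180°, 180°].

+19.6°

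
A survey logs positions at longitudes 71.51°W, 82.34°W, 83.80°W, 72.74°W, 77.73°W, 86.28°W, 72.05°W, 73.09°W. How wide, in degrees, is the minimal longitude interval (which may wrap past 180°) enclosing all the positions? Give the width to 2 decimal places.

Sort the longitudes: -86.28°, -83.80°, -82.34°, -77.73°, -73.09°, -72.74°, -72.05°, -71.51°.
Eastward gaps between consecutive values (wrapping around): 2.48°, 1.46°, 4.61°, 4.64°, 0.35°, 0.69°, 0.54°, 345.23°.
Largest gap = 345.23° ⇒ minimal covering band is its complement: 360° − 345.23° = 14.77°.
Band runs from -86.28° eastward to -71.51°.

14.77°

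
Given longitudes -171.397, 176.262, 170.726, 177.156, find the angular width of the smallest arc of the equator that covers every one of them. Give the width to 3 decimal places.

17.877°

Sort the longitudes: -171.397°, +170.726°, +176.262°, +177.156°.
Eastward gaps between consecutive values (wrapping around): 342.123°, 5.536°, 0.894°, 11.447°.
Largest gap = 342.123° ⇒ minimal covering band is its complement: 360° − 342.123° = 17.877°.
Band runs from +170.726° eastward to -171.397°, crossing the antimeridian.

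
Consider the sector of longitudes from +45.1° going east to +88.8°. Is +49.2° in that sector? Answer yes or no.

Band width going east from +45.1° to +88.8°: ((88.8 − 45.1) mod 360) = 43.7°.
Offset of +49.2° east of the west edge: ((49.2 − 45.1) mod 360) = 4.1°.
4.1° ≤ 43.7° ⇒ inside.

Yes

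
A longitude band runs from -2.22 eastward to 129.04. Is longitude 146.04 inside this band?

No

Band width going east from -2.22° to +129.04°: ((129.04 − -2.22) mod 360) = 131.26°.
Offset of +146.04° east of the west edge: ((146.04 − -2.22) mod 360) = 148.26°.
148.26° > 131.26° ⇒ outside.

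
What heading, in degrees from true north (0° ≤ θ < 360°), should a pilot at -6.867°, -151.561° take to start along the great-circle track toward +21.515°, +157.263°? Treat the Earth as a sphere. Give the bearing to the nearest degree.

Δλ = 157.263 − -151.561 = 308.824°; wrapped into (−180°, 180°]: -51.176°.
θ = atan2( sin Δλ · cos φ₂ , cos φ₁ · sin φ₂ − sin φ₁ · cos φ₂ · cos Δλ )
  = atan2(-0.72479, 0.43385) = -59.096° → normalised to [0°, 360°): 300.904°.

301°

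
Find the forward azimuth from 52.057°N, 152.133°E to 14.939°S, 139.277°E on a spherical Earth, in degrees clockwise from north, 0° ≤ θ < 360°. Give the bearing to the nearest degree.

193°

Δλ = 139.277 − 152.133 = -12.856°.
θ = atan2( sin Δλ · cos φ₂ , cos φ₁ · sin φ₂ − sin φ₁ · cos φ₂ · cos Δλ )
  = atan2(-0.21498, -0.90138) = -166.585° → normalised to [0°, 360°): 193.415°.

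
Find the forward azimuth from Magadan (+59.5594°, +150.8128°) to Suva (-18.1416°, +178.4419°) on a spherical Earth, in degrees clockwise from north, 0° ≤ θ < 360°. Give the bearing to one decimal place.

Δλ = 178.4419 − 150.8128 = 27.6291°.
θ = atan2( sin Δλ · cos φ₂ , cos φ₁ · sin φ₂ − sin φ₁ · cos φ₂ · cos Δλ )
  = atan2(0.44069, -0.88362) = 153.493° → normalised to [0°, 360°): 153.493°.

153.5°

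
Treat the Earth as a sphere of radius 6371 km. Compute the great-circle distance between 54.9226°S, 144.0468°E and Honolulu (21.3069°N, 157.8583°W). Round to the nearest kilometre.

10099 km

Δλ = -157.8583 − 144.0468 = -301.9051°; wrapped into (−180°, 180°]: 58.0949°.
Δφ = 21.3069 − -54.9226 = 76.2295°.
a = sin²(Δφ/2) + cos φ₁ · cos φ₂ · sin²(Δλ/2) = 0.507200.
c = 2·atan2(√a, √(1−a)) = 1.58520 rad → d = 6371·c ≈ 10099.29 km.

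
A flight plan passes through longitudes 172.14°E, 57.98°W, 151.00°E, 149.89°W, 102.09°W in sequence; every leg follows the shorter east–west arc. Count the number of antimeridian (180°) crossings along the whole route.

Leg 1: +172.14° → -57.98°, shortest Δλ = 129.88° (east) — crosses 180°.
Leg 2: -57.98° → +151.00°, shortest Δλ = -151.02° (west) — crosses 180°.
Leg 3: +151.00° → -149.89°, shortest Δλ = 59.11° (east) — crosses 180°.
Leg 4: -149.89° → -102.09°, shortest Δλ = 47.8° (east) — does not cross 180°.
Total crossings: 3.

3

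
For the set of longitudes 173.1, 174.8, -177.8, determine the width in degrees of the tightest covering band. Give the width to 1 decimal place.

Sort the longitudes: -177.8°, +173.1°, +174.8°.
Eastward gaps between consecutive values (wrapping around): 350.9°, 1.7°, 7.4°.
Largest gap = 350.9° ⇒ minimal covering band is its complement: 360° − 350.9° = 9.1°.
Band runs from +173.1° eastward to -177.8°, crossing the antimeridian.

9.1°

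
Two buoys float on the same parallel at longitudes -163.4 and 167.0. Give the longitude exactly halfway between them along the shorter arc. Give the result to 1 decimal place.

-178.2°

Signed shortest Δλ from -163.4° to +167.0° is -29.6°.
Midpoint longitude = -163.4° + (-29.6°)/2 = -163.4° − 14.8° = -178.2°.
(The naïve average (-163.4 + +167.0)/2 = 1.8° is on the wrong side of the globe.)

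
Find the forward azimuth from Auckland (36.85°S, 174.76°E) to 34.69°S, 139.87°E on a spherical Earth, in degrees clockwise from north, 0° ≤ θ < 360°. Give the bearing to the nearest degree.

264°

Δλ = 139.87 − 174.76 = -34.89°.
θ = atan2( sin Δλ · cos φ₂ , cos φ₁ · sin φ₂ − sin φ₁ · cos φ₂ · cos Δλ )
  = atan2(-0.47033, -0.05095) = -96.182° → normalised to [0°, 360°): 263.818°.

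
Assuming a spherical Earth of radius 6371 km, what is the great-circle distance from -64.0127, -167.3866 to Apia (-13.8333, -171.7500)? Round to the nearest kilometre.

Δλ = -171.7500 − -167.3866 = -4.3634°.
Δφ = -13.8333 − -64.0127 = 50.1794°.
a = sin²(Δφ/2) + cos φ₁ · cos φ₂ · sin²(Δλ/2) = 0.180424.
c = 2·atan2(√a, √(1−a)) = 0.87740 rad → d = 6371·c ≈ 5589.92 km.

5590 km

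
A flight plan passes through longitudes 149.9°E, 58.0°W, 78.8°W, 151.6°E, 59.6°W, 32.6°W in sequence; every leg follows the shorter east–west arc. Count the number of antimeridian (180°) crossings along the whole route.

Leg 1: +149.9° → -58.0°, shortest Δλ = 152.1° (east) — crosses 180°.
Leg 2: -58.0° → -78.8°, shortest Δλ = -20.8° (west) — does not cross 180°.
Leg 3: -78.8° → +151.6°, shortest Δλ = -129.6° (west) — crosses 180°.
Leg 4: +151.6° → -59.6°, shortest Δλ = 148.8° (east) — crosses 180°.
Leg 5: -59.6° → -32.6°, shortest Δλ = 27.0° (east) — does not cross 180°.
Total crossings: 3.

3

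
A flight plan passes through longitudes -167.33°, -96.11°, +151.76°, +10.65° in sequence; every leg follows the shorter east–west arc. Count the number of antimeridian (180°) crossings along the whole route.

1

Leg 1: -167.33° → -96.11°, shortest Δλ = 71.22° (east) — does not cross 180°.
Leg 2: -96.11° → +151.76°, shortest Δλ = -112.13° (west) — crosses 180°.
Leg 3: +151.76° → +10.65°, shortest Δλ = -141.11° (west) — does not cross 180°.
Total crossings: 1.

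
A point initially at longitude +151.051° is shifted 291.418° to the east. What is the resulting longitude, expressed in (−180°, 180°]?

+82.469°

Start at +151.051°; shift +291.418° → +442.469°.
+442.469° lies outside (−180°, 180°]; subtract 360° → +82.469°.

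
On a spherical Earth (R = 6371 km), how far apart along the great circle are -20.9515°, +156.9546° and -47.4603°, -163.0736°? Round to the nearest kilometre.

4630 km

Δλ = -163.0736 − 156.9546 = -320.0282°; wrapped into (−180°, 180°]: 39.9718°.
Δφ = -47.4603 − -20.9515 = -26.5088°.
a = sin²(Δφ/2) + cos φ₁ · cos φ₂ · sin²(Δλ/2) = 0.126327.
c = 2·atan2(√a, √(1−a)) = 0.72674 rad → d = 6371·c ≈ 4630.04 km.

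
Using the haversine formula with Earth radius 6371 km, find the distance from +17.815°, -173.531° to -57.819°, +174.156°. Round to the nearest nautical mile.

4582 nmi

Δλ = 174.156 − -173.531 = 347.687°; wrapped into (−180°, 180°]: -12.313°.
Δφ = -57.819 − 17.815 = -75.634°.
a = sin²(Δφ/2) + cos φ₁ · cos φ₂ · sin²(Δλ/2) = 0.381774.
c = 2·atan2(√a, √(1−a)) = 1.33208 rad → d = 6371·c ≈ 8486.71 km ≈ 4582.46 nmi.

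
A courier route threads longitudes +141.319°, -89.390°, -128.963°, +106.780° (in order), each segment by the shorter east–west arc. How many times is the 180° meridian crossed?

Leg 1: +141.319° → -89.390°, shortest Δλ = 129.291° (east) — crosses 180°.
Leg 2: -89.390° → -128.963°, shortest Δλ = -39.573° (west) — does not cross 180°.
Leg 3: -128.963° → +106.780°, shortest Δλ = -124.257° (west) — crosses 180°.
Total crossings: 2.

2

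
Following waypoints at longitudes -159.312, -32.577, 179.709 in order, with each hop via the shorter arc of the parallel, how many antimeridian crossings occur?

Leg 1: -159.312° → -32.577°, shortest Δλ = 126.735° (east) — does not cross 180°.
Leg 2: -32.577° → +179.709°, shortest Δλ = -147.714° (west) — crosses 180°.
Total crossings: 1.

1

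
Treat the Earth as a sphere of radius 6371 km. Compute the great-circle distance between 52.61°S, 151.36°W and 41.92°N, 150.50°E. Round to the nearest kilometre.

Δλ = 150.50 − -151.36 = 301.86°; wrapped into (−180°, 180°]: -58.14°.
Δφ = 41.92 − -52.61 = 94.53°.
a = sin²(Δφ/2) + cos φ₁ · cos φ₂ · sin²(Δλ/2) = 0.646158.
c = 2·atan2(√a, √(1−a)) = 1.86744 rad → d = 6371·c ≈ 11897.48 km.

11897 km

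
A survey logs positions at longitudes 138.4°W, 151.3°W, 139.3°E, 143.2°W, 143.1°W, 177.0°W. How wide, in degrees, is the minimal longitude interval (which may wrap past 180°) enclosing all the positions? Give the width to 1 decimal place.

Sort the longitudes: -177.0°, -151.3°, -143.2°, -143.1°, -138.4°, +139.3°.
Eastward gaps between consecutive values (wrapping around): 25.7°, 8.1°, 0.1°, 4.7°, 277.7°, 43.7°.
Largest gap = 277.7° ⇒ minimal covering band is its complement: 360° − 277.7° = 82.3°.
Band runs from +139.3° eastward to -138.4°, crossing the antimeridian.

82.3°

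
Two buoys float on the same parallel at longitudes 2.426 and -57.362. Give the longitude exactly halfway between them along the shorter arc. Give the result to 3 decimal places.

Signed shortest Δλ from +2.426° to -57.362° is -59.788°.
Midpoint longitude = +2.426° + (-59.788°)/2 = +2.426° − 29.894° = -27.468°.

-27.468°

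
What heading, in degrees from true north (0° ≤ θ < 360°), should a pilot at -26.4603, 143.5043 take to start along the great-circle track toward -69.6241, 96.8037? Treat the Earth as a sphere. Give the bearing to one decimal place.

199.1°

Δλ = 96.8037 − 143.5043 = -46.7006°.
θ = atan2( sin Δλ · cos φ₂ , cos φ₁ · sin φ₂ − sin φ₁ · cos φ₂ · cos Δλ )
  = atan2(-0.25340, -0.73283) = -160.926° → normalised to [0°, 360°): 199.074°.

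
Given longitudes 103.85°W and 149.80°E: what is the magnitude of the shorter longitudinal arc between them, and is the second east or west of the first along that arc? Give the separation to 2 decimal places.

106.35° west

Raw difference: 149.80 − -103.85 = 253.65°.
Normalise into (−180°, 180°]: 253.65° − 360° = -106.35°.
Negative ⇒ the second point lies to the west; separation 106.35°.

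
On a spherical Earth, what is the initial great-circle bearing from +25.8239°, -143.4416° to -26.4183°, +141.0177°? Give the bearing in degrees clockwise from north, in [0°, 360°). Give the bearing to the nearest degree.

240°

Δλ = 141.0177 − -143.4416 = 284.4593°; wrapped into (−180°, 180°]: -75.5407°.
θ = atan2( sin Δλ · cos φ₂ , cos φ₁ · sin φ₂ − sin φ₁ · cos φ₂ · cos Δλ )
  = atan2(-0.86720, -0.49790) = -119.862° → normalised to [0°, 360°): 240.138°.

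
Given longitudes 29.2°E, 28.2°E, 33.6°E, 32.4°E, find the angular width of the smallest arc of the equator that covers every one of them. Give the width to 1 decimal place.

5.4°

Sort the longitudes: +28.2°, +29.2°, +32.4°, +33.6°.
Eastward gaps between consecutive values (wrapping around): 1.0°, 3.2°, 1.2°, 354.6°.
Largest gap = 354.6° ⇒ minimal covering band is its complement: 360° − 354.6° = 5.4°.
Band runs from +28.2° eastward to +33.6°.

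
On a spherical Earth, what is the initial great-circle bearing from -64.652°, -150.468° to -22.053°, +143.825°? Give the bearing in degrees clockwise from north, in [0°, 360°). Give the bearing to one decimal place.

Δλ = 143.825 − -150.468 = 294.293°; wrapped into (−180°, 180°]: -65.707°.
θ = atan2( sin Δλ · cos φ₂ , cos φ₁ · sin φ₂ − sin φ₁ · cos φ₂ · cos Δλ )
  = atan2(-0.84477, 0.18385) = -77.722° → normalised to [0°, 360°): 282.278°.

282.3°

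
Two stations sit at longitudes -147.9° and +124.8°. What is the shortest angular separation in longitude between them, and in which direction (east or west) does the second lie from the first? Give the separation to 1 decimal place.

Raw difference: 124.8 − -147.9 = 272.7°.
Normalise into (−180°, 180°]: 272.7° − 360° = -87.3°.
Negative ⇒ the second point lies to the west; separation 87.3°.

87.3° west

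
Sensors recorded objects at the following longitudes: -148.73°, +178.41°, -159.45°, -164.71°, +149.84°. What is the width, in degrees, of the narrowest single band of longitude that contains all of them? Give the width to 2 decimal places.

Sort the longitudes: -164.71°, -159.45°, -148.73°, +149.84°, +178.41°.
Eastward gaps between consecutive values (wrapping around): 5.26°, 10.72°, 298.57°, 28.57°, 16.88°.
Largest gap = 298.57° ⇒ minimal covering band is its complement: 360° − 298.57° = 61.43°.
Band runs from +149.84° eastward to -148.73°, crossing the antimeridian.

61.43°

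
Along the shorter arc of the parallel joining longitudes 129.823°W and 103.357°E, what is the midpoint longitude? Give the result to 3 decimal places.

Signed shortest Δλ from -129.823° to +103.357° is -126.820°.
Midpoint longitude = -129.823° + (-126.820°)/2 = -129.823° − 63.410° = -193.233°.
Normalise into (−180°, 180°]: +166.767°.
(The naïve average (-129.823 + +103.357)/2 = -13.233° is on the wrong side of the globe.)

166.767°E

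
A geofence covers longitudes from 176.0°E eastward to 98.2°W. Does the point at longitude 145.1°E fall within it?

Band width going east from +176.0° to -98.2°: ((-98.2 − 176.0) mod 360) = 85.8°.
Offset of +145.1° east of the west edge: ((145.1 − 176.0) mod 360) = 329.1°.
329.1° > 85.8° ⇒ outside.

No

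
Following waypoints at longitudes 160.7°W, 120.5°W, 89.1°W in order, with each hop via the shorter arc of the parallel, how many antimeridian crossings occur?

Leg 1: -160.7° → -120.5°, shortest Δλ = 40.2° (east) — does not cross 180°.
Leg 2: -120.5° → -89.1°, shortest Δλ = 31.4° (east) — does not cross 180°.
Total crossings: 0.

0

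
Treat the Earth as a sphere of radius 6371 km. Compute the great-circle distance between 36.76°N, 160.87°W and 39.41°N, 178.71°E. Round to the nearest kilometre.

1807 km

Δλ = 178.71 − -160.87 = 339.58°; wrapped into (−180°, 180°]: -20.42°.
Δφ = 39.41 − 36.76 = 2.65°.
a = sin²(Δφ/2) + cos φ₁ · cos φ₂ · sin²(Δλ/2) = 0.019983.
c = 2·atan2(√a, √(1−a)) = 0.28367 rad → d = 6371·c ≈ 1807.29 km.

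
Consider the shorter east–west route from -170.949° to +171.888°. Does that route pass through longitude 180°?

Naïve |171.888 − -170.949| = 342.837° > 180°, so the shorter arc goes the other way round — across 180°.
Signed shortest Δλ = ((171.888 − -170.949 + 180) mod 360) − 180 = -17.163°.
Going west by 17.163° from -170.949° passes through 180° before reaching +171.888°.

Yes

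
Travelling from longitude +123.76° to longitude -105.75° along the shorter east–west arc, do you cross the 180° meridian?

Yes

Naïve |-105.75 − 123.76| = 229.51° > 180°, so the shorter arc goes the other way round — across 180°.
Signed shortest Δλ = ((-105.75 − 123.76 + 180) mod 360) − 180 = 130.49°.
Going east by 130.49° from +123.76° passes through 180° before reaching -105.75°.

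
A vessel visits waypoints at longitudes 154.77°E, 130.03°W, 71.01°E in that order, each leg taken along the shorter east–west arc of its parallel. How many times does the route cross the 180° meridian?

2

Leg 1: +154.77° → -130.03°, shortest Δλ = 75.2° (east) — crosses 180°.
Leg 2: -130.03° → +71.01°, shortest Δλ = -158.96° (west) — crosses 180°.
Total crossings: 2.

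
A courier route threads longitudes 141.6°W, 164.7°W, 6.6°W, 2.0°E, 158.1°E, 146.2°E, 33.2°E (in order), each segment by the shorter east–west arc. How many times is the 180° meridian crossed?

0

Leg 1: -141.6° → -164.7°, shortest Δλ = -23.1° (west) — does not cross 180°.
Leg 2: -164.7° → -6.6°, shortest Δλ = 158.1° (east) — does not cross 180°.
Leg 3: -6.6° → +2.0°, shortest Δλ = 8.6° (east) — does not cross 180°.
Leg 4: +2.0° → +158.1°, shortest Δλ = 156.1° (east) — does not cross 180°.
Leg 5: +158.1° → +146.2°, shortest Δλ = -11.9° (west) — does not cross 180°.
Leg 6: +146.2° → +33.2°, shortest Δλ = -113.0° (west) — does not cross 180°.
Total crossings: 0.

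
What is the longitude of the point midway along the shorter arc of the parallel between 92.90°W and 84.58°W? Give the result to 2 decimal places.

88.74°W

Signed shortest Δλ from -92.90° to -84.58° is +8.32°.
Midpoint longitude = -92.90° + (+8.32°)/2 = -92.90° + 4.16° = -88.74°.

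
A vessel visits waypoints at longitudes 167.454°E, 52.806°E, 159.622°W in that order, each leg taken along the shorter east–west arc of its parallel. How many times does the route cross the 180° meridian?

Leg 1: +167.454° → +52.806°, shortest Δλ = -114.648° (west) — does not cross 180°.
Leg 2: +52.806° → -159.622°, shortest Δλ = 147.572° (east) — crosses 180°.
Total crossings: 1.

1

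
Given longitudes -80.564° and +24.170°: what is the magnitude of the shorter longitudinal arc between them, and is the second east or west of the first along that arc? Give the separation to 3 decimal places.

Raw difference: 24.170 − -80.564 = 104.734°.
Normalise into (−180°, 180°]: 104.734° stays 104.734°.
Positive ⇒ the second point lies to the east; separation 104.734°.

104.734° east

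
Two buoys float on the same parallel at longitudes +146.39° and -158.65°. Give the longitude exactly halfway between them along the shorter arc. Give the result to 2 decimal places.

+173.87°

Signed shortest Δλ from +146.39° to -158.65° is +54.96°.
Midpoint longitude = +146.39° + (+54.96°)/2 = +146.39° + 27.48° = +173.87°.
(The naïve average (+146.39 + -158.65)/2 = -6.13° is on the wrong side of the globe.)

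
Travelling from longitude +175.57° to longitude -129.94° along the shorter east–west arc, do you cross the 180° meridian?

Naïve |-129.94 − 175.57| = 305.51° > 180°, so the shorter arc goes the other way round — across 180°.
Signed shortest Δλ = ((-129.94 − 175.57 + 180) mod 360) − 180 = 54.49°.
Going east by 54.49° from +175.57° passes through 180° before reaching -129.94°.

Yes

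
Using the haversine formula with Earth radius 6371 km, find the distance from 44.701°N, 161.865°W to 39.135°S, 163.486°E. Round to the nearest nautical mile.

Δλ = 163.486 − -161.865 = 325.351°; wrapped into (−180°, 180°]: -34.649°.
Δφ = -39.135 − 44.701 = -83.836°.
a = sin²(Δφ/2) + cos φ₁ · cos φ₂ · sin²(Δλ/2) = 0.495202.
c = 2·atan2(√a, √(1−a)) = 1.56120 rad → d = 6371·c ≈ 9946.40 km ≈ 5370.63 nmi.

5371 nmi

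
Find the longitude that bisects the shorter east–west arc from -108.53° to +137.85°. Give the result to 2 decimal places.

-165.34°

Signed shortest Δλ from -108.53° to +137.85° is -113.62°.
Midpoint longitude = -108.53° + (-113.62°)/2 = -108.53° − 56.81° = -165.34°.
(The naïve average (-108.53 + +137.85)/2 = 14.66° is on the wrong side of the globe.)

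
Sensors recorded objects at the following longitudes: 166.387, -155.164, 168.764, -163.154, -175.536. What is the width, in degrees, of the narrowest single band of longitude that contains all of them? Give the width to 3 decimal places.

38.449°

Sort the longitudes: -175.536°, -163.154°, -155.164°, +166.387°, +168.764°.
Eastward gaps between consecutive values (wrapping around): 12.382°, 7.990°, 321.551°, 2.377°, 15.700°.
Largest gap = 321.551° ⇒ minimal covering band is its complement: 360° − 321.551° = 38.449°.
Band runs from +166.387° eastward to -155.164°, crossing the antimeridian.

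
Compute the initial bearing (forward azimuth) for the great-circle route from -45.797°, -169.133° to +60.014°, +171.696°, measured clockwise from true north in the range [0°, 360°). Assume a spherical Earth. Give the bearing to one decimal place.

350.1°

Δλ = 171.696 − -169.133 = 340.829°; wrapped into (−180°, 180°]: -19.171°.
θ = atan2( sin Δλ · cos φ₂ , cos φ₁ · sin φ₂ − sin φ₁ · cos φ₂ · cos Δλ )
  = atan2(-0.16412, 0.94230) = -9.880° → normalised to [0°, 360°): 350.120°.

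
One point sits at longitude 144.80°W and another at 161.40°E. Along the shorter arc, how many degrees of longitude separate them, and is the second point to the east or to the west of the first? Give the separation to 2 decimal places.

Raw difference: 161.40 − -144.80 = 306.2°.
Normalise into (−180°, 180°]: 306.2° − 360° = -53.8°.
Negative ⇒ the second point lies to the west; separation 53.80°.

53.80° west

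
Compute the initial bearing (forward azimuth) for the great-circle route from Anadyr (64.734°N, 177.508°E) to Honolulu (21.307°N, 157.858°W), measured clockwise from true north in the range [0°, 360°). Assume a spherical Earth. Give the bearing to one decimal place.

147.6°

Δλ = -157.858 − 177.508 = -335.366°; wrapped into (−180°, 180°]: 24.634°.
θ = atan2( sin Δλ · cos φ₂ , cos φ₁ · sin φ₂ − sin φ₁ · cos φ₂ · cos Δλ )
  = atan2(0.38833, -0.61075) = 147.551° → normalised to [0°, 360°): 147.551°.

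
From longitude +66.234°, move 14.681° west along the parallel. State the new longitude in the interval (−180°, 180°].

Start at +66.234°; shift −14.681° → +51.553°.
+51.553° already lies in (−180°, 180°].

+51.553°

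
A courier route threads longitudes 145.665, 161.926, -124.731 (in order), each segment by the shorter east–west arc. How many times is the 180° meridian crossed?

Leg 1: +145.665° → +161.926°, shortest Δλ = 16.261° (east) — does not cross 180°.
Leg 2: +161.926° → -124.731°, shortest Δλ = 73.343° (east) — crosses 180°.
Total crossings: 1.

1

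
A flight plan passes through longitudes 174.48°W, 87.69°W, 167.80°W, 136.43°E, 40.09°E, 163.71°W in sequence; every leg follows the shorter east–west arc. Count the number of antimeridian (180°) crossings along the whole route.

2

Leg 1: -174.48° → -87.69°, shortest Δλ = 86.79° (east) — does not cross 180°.
Leg 2: -87.69° → -167.80°, shortest Δλ = -80.11° (west) — does not cross 180°.
Leg 3: -167.80° → +136.43°, shortest Δλ = -55.77° (west) — crosses 180°.
Leg 4: +136.43° → +40.09°, shortest Δλ = -96.34° (west) — does not cross 180°.
Leg 5: +40.09° → -163.71°, shortest Δλ = 156.2° (east) — crosses 180°.
Total crossings: 2.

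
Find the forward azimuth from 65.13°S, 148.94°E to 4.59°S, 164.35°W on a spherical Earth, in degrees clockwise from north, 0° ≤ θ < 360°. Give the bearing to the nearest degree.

51°

Δλ = -164.35 − 148.94 = -313.29°; wrapped into (−180°, 180°]: 46.71°.
θ = atan2( sin Δλ · cos φ₂ , cos φ₁ · sin φ₂ − sin φ₁ · cos φ₂ · cos Δλ )
  = atan2(0.72556, 0.58645) = 51.052° → normalised to [0°, 360°): 51.052°.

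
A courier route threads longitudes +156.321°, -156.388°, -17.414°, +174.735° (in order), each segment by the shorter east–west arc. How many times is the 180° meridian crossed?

2

Leg 1: +156.321° → -156.388°, shortest Δλ = 47.291° (east) — crosses 180°.
Leg 2: -156.388° → -17.414°, shortest Δλ = 138.974° (east) — does not cross 180°.
Leg 3: -17.414° → +174.735°, shortest Δλ = -167.851° (west) — crosses 180°.
Total crossings: 2.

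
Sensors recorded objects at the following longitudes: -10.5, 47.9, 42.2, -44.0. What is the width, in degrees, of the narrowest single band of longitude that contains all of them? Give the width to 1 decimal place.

Sort the longitudes: -44.0°, -10.5°, +42.2°, +47.9°.
Eastward gaps between consecutive values (wrapping around): 33.5°, 52.7°, 5.7°, 268.1°.
Largest gap = 268.1° ⇒ minimal covering band is its complement: 360° − 268.1° = 91.9°.
Band runs from -44.0° eastward to +47.9°.

91.9°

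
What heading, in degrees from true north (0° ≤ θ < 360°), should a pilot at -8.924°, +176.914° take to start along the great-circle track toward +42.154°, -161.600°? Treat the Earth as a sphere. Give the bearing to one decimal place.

19.4°

Δλ = -161.600 − 176.914 = -338.514°; wrapped into (−180°, 180°]: 21.486°.
θ = atan2( sin Δλ · cos φ₂ , cos φ₁ · sin φ₂ − sin φ₁ · cos φ₂ · cos Δλ )
  = atan2(0.27153, 0.77001) = 19.425° → normalised to [0°, 360°): 19.425°.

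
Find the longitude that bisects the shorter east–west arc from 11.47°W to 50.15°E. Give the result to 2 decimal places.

19.34°E

Signed shortest Δλ from -11.47° to +50.15° is +61.62°.
Midpoint longitude = -11.47° + (+61.62°)/2 = -11.47° + 30.81° = +19.34°.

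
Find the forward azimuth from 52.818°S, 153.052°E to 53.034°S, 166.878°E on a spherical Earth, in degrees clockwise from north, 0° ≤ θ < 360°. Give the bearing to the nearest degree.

Δλ = 166.878 − 153.052 = 13.826°.
θ = atan2( sin Δλ · cos φ₂ , cos φ₁ · sin φ₂ − sin φ₁ · cos φ₂ · cos Δλ )
  = atan2(0.14370, -0.01765) = 97.003° → normalised to [0°, 360°): 97.003°.

97°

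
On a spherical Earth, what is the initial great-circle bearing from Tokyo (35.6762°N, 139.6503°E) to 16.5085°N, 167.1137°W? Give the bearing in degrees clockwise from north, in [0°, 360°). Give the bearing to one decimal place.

97.7°

Δλ = -167.1137 − 139.6503 = -306.7640°; wrapped into (−180°, 180°]: 53.2360°.
θ = atan2( sin Δλ · cos φ₂ , cos φ₁ · sin φ₂ − sin φ₁ · cos φ₂ · cos Δλ )
  = atan2(0.76808, -0.10384) = 97.699° → normalised to [0°, 360°): 97.699°.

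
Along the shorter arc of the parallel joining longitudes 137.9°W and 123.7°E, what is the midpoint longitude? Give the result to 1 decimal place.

Signed shortest Δλ from -137.9° to +123.7° is -98.4°.
Midpoint longitude = -137.9° + (-98.4°)/2 = -137.9° − 49.2° = -187.1°.
Normalise into (−180°, 180°]: +172.9°.
(The naïve average (-137.9 + +123.7)/2 = -7.1° is on the wrong side of the globe.)

172.9°E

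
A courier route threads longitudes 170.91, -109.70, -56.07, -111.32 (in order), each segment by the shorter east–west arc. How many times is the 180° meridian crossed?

1

Leg 1: +170.91° → -109.70°, shortest Δλ = 79.39° (east) — crosses 180°.
Leg 2: -109.70° → -56.07°, shortest Δλ = 53.63° (east) — does not cross 180°.
Leg 3: -56.07° → -111.32°, shortest Δλ = -55.25° (west) — does not cross 180°.
Total crossings: 1.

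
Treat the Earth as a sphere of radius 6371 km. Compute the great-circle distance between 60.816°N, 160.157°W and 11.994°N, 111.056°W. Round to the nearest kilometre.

6718 km

Δλ = -111.056 − -160.157 = 49.101°.
Δφ = 11.994 − 60.816 = -48.822°.
a = sin²(Δφ/2) + cos φ₁ · cos φ₂ · sin²(Δλ/2) = 0.253142.
c = 2·atan2(√a, √(1−a)) = 1.05444 rad → d = 6371·c ≈ 6717.83 km.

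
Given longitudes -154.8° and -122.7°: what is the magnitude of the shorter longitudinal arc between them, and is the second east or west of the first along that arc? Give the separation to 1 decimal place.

32.1° east

Raw difference: -122.7 − -154.8 = 32.1°.
Normalise into (−180°, 180°]: 32.1° stays 32.1°.
Positive ⇒ the second point lies to the east; separation 32.1°.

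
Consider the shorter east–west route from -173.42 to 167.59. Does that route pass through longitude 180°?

Naïve |167.59 − -173.42| = 341.01° > 180°, so the shorter arc goes the other way round — across 180°.
Signed shortest Δλ = ((167.59 − -173.42 + 180) mod 360) − 180 = -18.99°.
Going west by 18.99° from -173.42° passes through 180° before reaching +167.59°.

Yes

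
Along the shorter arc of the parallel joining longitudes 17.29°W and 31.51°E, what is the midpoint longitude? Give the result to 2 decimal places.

7.11°E

Signed shortest Δλ from -17.29° to +31.51° is +48.80°.
Midpoint longitude = -17.29° + (+48.80°)/2 = -17.29° + 24.40° = +7.11°.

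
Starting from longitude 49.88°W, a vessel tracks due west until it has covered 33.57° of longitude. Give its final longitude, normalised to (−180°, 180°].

83.45°W

Start at -49.88°; shift −33.57° → -83.45°.
-83.45° already lies in (−180°, 180°].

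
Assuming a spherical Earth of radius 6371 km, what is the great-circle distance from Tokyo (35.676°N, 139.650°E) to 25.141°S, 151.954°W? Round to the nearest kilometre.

Δλ = -151.954 − 139.650 = -291.604°; wrapped into (−180°, 180°]: 68.396°.
Δφ = -25.141 − 35.676 = -60.817°.
a = sin²(Δφ/2) + cos φ₁ · cos φ₂ · sin²(Δλ/2) = 0.488508.
c = 2·atan2(√a, √(1−a)) = 1.54781 rad → d = 6371·c ≈ 9861.09 km.

9861 km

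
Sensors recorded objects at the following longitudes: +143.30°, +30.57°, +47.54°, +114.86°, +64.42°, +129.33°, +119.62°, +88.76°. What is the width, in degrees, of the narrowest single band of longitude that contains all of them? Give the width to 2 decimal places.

112.73°

Sort the longitudes: +30.57°, +47.54°, +64.42°, +88.76°, +114.86°, +119.62°, +129.33°, +143.30°.
Eastward gaps between consecutive values (wrapping around): 16.97°, 16.88°, 24.34°, 26.10°, 4.76°, 9.71°, 13.97°, 247.27°.
Largest gap = 247.27° ⇒ minimal covering band is its complement: 360° − 247.27° = 112.73°.
Band runs from +30.57° eastward to +143.30°.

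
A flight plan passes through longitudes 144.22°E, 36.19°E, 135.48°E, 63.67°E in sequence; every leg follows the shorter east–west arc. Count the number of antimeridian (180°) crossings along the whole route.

Leg 1: +144.22° → +36.19°, shortest Δλ = -108.03° (west) — does not cross 180°.
Leg 2: +36.19° → +135.48°, shortest Δλ = 99.29° (east) — does not cross 180°.
Leg 3: +135.48° → +63.67°, shortest Δλ = -71.81° (west) — does not cross 180°.
Total crossings: 0.

0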